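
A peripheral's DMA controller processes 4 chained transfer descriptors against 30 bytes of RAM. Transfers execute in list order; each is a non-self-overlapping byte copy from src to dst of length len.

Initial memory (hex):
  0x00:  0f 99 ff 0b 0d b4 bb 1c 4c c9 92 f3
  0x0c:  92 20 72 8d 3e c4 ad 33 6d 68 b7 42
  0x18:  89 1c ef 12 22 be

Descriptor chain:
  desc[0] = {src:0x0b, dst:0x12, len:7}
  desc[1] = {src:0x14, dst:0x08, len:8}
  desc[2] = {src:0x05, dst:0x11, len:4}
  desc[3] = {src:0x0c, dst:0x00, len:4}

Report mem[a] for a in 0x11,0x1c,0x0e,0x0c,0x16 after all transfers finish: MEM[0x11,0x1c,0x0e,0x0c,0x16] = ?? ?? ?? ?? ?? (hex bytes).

MEM[0x11,0x1c,0x0e,0x0c,0x16] = b4 22 ef c4 8d

D0: mem[0x12..0x18] <- [f3 92 20 72 8d 3e c4]
D1: mem[0x08..0x0f] <- [20 72 8d 3e c4 1c ef 12]
D2: mem[0x11..0x14] <- [b4 bb 1c 20]
D3: mem[0x00..0x03] <- [c4 1c ef 12]
query mem[0x11]=0xb4, mem[0x1c]=0x22, mem[0x0e]=0xef, mem[0x0c]=0xc4, mem[0x16]=0x8d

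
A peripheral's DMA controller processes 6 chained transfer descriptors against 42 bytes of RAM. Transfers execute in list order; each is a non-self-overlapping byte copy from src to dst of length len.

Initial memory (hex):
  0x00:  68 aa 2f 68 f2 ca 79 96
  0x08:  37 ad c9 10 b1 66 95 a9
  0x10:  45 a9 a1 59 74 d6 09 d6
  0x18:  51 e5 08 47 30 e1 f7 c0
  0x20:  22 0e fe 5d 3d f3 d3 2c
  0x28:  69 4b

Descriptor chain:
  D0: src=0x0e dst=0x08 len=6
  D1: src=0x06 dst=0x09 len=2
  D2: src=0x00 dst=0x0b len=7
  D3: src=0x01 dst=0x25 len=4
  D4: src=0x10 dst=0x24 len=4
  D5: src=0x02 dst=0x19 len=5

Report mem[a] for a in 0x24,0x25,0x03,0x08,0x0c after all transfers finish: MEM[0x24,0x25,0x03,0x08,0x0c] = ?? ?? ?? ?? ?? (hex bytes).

MEM[0x24,0x25,0x03,0x08,0x0c] = ca 79 68 95 aa

D0: mem[0x08..0x0d] <- [95 a9 45 a9 a1 59]
D1: mem[0x09..0x0a] <- [79 96]
D2: mem[0x0b..0x11] <- [68 aa 2f 68 f2 ca 79]
D3: mem[0x25..0x28] <- [aa 2f 68 f2]
D4: mem[0x24..0x27] <- [ca 79 a1 59]
D5: mem[0x19..0x1d] <- [2f 68 f2 ca 79]
query mem[0x24]=0xca, mem[0x25]=0x79, mem[0x03]=0x68, mem[0x08]=0x95, mem[0x0c]=0xaa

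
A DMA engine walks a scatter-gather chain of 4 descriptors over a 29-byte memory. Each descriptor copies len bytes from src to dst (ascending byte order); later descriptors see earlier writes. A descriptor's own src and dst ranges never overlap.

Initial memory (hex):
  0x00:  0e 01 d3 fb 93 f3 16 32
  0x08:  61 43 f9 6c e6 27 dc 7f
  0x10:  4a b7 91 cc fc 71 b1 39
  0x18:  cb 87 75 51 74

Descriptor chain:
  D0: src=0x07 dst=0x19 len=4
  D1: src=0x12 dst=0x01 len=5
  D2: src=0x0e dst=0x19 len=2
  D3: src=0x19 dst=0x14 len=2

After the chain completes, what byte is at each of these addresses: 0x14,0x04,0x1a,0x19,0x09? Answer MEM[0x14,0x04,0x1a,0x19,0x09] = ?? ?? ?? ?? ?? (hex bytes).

#0 dst[0x19+4] := {0x32,0x61,0x43,0xf9}
#1 dst[0x01+5] := {0x91,0xcc,0xfc,0x71,0xb1}
#2 dst[0x19+2] := {0xdc,0x7f}
#3 dst[0x14+2] := {0xdc,0x7f}
query mem[0x14]=0xdc, mem[0x04]=0x71, mem[0x1a]=0x7f, mem[0x19]=0xdc, mem[0x09]=0x43

MEM[0x14,0x04,0x1a,0x19,0x09] = dc 71 7f dc 43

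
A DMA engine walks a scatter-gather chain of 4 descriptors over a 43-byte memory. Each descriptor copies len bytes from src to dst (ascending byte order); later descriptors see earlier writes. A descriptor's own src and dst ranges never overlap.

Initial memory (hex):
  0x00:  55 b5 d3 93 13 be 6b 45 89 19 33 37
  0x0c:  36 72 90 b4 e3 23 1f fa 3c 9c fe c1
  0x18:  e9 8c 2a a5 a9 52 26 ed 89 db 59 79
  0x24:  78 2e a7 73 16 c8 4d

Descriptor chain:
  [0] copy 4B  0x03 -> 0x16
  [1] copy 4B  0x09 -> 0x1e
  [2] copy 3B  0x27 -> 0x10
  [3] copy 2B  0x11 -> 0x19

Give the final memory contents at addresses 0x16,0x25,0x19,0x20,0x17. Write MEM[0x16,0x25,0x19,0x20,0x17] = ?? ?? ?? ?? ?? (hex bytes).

MEM[0x16,0x25,0x19,0x20,0x17] = 93 2e 16 37 13

  after D0: wrote 4B at 0x16 = 9313be6b
  after D1: wrote 4B at 0x1e = 19333736
  after D2: wrote 3B at 0x10 = 7316c8
  after D3: wrote 2B at 0x19 = 16c8
query mem[0x16]=0x93, mem[0x25]=0x2e, mem[0x19]=0x16, mem[0x20]=0x37, mem[0x17]=0x13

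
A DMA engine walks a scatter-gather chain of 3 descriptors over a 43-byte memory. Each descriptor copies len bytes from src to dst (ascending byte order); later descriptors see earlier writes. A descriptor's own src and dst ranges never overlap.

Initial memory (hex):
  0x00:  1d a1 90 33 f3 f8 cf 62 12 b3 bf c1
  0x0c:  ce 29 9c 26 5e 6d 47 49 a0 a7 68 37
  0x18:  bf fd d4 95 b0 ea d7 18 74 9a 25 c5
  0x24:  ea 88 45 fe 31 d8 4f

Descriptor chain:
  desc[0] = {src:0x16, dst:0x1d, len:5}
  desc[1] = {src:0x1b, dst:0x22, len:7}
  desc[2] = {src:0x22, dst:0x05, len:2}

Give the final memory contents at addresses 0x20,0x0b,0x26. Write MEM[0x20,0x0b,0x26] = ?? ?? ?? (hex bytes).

MEM[0x20,0x0b,0x26] = fd c1 bf

#0 dst[0x1d+5] := {0x68,0x37,0xbf,0xfd,0xd4}
#1 dst[0x22+7] := {0x95,0xb0,0x68,0x37,0xbf,0xfd,0xd4}
#2 dst[0x05+2] := {0x95,0xb0}
query mem[0x20]=0xfd, mem[0x0b]=0xc1, mem[0x26]=0xbf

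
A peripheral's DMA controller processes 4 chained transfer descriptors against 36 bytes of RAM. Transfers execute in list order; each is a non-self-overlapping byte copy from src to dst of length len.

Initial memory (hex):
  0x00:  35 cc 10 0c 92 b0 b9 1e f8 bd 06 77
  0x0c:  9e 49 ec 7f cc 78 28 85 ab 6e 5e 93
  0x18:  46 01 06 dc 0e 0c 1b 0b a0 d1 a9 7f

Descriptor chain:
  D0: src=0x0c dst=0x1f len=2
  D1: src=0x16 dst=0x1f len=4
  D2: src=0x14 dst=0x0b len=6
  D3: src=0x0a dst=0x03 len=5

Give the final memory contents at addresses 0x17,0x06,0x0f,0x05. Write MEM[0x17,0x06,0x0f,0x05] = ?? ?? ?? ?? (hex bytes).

MEM[0x17,0x06,0x0f,0x05] = 93 5e 46 6e

  after D0: wrote 2B at 0x1f = 9e49
  after D1: wrote 4B at 0x1f = 5e934601
  after D2: wrote 6B at 0x0b = ab6e5e934601
  after D3: wrote 5B at 0x03 = 06ab6e5e93
query mem[0x17]=0x93, mem[0x06]=0x5e, mem[0x0f]=0x46, mem[0x05]=0x6e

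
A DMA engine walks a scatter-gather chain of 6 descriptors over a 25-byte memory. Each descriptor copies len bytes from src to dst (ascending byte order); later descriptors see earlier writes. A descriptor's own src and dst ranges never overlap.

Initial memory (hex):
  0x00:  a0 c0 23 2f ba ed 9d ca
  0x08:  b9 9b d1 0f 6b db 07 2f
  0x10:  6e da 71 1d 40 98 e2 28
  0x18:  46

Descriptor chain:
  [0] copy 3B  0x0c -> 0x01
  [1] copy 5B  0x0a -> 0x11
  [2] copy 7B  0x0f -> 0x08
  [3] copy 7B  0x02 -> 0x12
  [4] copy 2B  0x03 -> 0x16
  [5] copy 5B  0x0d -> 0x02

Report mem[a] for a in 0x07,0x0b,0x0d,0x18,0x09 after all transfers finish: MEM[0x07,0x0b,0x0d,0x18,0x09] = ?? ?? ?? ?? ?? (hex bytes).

#0 dst[0x01+3] := {0x6b,0xdb,0x07}
#1 dst[0x11+5] := {0xd1,0x0f,0x6b,0xdb,0x07}
#2 dst[0x08+7] := {0x2f,0x6e,0xd1,0x0f,0x6b,0xdb,0x07}
#3 dst[0x12+7] := {0xdb,0x07,0xba,0xed,0x9d,0xca,0x2f}
#4 dst[0x16+2] := {0x07,0xba}
#5 dst[0x02+5] := {0xdb,0x07,0x2f,0x6e,0xd1}
query mem[0x07]=0xca, mem[0x0b]=0x0f, mem[0x0d]=0xdb, mem[0x18]=0x2f, mem[0x09]=0x6e

MEM[0x07,0x0b,0x0d,0x18,0x09] = ca 0f db 2f 6e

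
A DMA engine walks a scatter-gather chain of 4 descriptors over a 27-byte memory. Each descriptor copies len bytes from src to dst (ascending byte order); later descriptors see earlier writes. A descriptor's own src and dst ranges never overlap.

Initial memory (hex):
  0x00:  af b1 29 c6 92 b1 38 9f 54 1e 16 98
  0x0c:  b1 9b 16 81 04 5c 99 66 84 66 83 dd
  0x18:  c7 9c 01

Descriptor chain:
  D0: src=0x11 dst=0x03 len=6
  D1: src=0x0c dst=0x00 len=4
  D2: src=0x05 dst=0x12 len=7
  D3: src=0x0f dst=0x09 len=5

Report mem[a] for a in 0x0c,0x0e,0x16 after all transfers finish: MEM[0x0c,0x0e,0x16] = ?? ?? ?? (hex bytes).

MEM[0x0c,0x0e,0x16] = 66 16 1e

#0 dst[0x03+6] := {0x5c,0x99,0x66,0x84,0x66,0x83}
#1 dst[0x00+4] := {0xb1,0x9b,0x16,0x81}
#2 dst[0x12+7] := {0x66,0x84,0x66,0x83,0x1e,0x16,0x98}
#3 dst[0x09+5] := {0x81,0x04,0x5c,0x66,0x84}
query mem[0x0c]=0x66, mem[0x0e]=0x16, mem[0x16]=0x1e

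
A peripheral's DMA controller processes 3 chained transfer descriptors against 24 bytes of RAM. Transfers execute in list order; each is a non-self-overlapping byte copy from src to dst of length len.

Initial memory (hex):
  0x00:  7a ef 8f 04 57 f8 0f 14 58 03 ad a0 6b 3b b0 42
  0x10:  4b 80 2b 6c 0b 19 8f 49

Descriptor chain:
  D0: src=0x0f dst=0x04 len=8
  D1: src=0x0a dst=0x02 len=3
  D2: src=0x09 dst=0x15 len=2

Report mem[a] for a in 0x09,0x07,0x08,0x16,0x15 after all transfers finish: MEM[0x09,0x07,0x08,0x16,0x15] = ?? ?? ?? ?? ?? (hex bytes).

#0 dst[0x04+8] := {0x42,0x4b,0x80,0x2b,0x6c,0x0b,0x19,0x8f}
#1 dst[0x02+3] := {0x19,0x8f,0x6b}
#2 dst[0x15+2] := {0x0b,0x19}
query mem[0x09]=0x0b, mem[0x07]=0x2b, mem[0x08]=0x6c, mem[0x16]=0x19, mem[0x15]=0x0b

MEM[0x09,0x07,0x08,0x16,0x15] = 0b 2b 6c 19 0b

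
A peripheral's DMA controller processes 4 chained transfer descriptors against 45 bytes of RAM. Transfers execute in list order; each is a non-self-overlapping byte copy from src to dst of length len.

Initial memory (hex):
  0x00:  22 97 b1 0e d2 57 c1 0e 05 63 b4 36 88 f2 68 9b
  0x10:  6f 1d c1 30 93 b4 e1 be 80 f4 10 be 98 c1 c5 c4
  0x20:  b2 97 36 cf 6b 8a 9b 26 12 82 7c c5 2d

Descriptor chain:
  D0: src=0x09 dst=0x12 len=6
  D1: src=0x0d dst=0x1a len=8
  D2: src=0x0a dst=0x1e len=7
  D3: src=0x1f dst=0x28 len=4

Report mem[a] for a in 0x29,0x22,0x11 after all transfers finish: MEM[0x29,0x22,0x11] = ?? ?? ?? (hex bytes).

#0 dst[0x12+6] := {0x63,0xb4,0x36,0x88,0xf2,0x68}
#1 dst[0x1a+8] := {0xf2,0x68,0x9b,0x6f,0x1d,0x63,0xb4,0x36}
#2 dst[0x1e+7] := {0xb4,0x36,0x88,0xf2,0x68,0x9b,0x6f}
#3 dst[0x28+4] := {0x36,0x88,0xf2,0x68}
query mem[0x29]=0x88, mem[0x22]=0x68, mem[0x11]=0x1d

MEM[0x29,0x22,0x11] = 88 68 1d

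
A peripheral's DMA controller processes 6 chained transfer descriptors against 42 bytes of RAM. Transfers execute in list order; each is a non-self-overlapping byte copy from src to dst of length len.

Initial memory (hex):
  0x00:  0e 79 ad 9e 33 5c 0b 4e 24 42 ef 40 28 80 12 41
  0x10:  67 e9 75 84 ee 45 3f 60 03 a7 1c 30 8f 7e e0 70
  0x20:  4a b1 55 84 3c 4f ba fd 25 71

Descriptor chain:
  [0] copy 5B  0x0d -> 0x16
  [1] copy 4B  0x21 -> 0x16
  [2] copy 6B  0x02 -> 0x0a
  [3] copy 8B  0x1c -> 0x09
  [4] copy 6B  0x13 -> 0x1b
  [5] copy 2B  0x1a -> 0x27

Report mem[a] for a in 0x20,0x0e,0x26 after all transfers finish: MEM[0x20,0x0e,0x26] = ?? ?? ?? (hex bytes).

MEM[0x20,0x0e,0x26] = 84 b1 ba

#0 dst[0x16+5] := {0x80,0x12,0x41,0x67,0xe9}
#1 dst[0x16+4] := {0xb1,0x55,0x84,0x3c}
#2 dst[0x0a+6] := {0xad,0x9e,0x33,0x5c,0x0b,0x4e}
#3 dst[0x09+8] := {0x8f,0x7e,0xe0,0x70,0x4a,0xb1,0x55,0x84}
#4 dst[0x1b+6] := {0x84,0xee,0x45,0xb1,0x55,0x84}
#5 dst[0x27+2] := {0xe9,0x84}
query mem[0x20]=0x84, mem[0x0e]=0xb1, mem[0x26]=0xba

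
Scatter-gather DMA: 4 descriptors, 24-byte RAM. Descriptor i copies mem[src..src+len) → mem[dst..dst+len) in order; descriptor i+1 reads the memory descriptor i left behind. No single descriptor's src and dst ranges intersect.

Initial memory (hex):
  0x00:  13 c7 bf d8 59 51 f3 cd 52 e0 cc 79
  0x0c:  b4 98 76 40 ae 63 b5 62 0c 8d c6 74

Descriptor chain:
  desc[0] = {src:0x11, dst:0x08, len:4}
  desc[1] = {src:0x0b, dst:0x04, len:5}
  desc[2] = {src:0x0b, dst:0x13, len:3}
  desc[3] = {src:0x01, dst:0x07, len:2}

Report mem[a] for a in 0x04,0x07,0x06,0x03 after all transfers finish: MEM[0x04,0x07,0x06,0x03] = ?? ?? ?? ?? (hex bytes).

MEM[0x04,0x07,0x06,0x03] = 0c c7 98 d8

D0: mem[0x08..0x0b] <- [63 b5 62 0c]
D1: mem[0x04..0x08] <- [0c b4 98 76 40]
D2: mem[0x13..0x15] <- [0c b4 98]
D3: mem[0x07..0x08] <- [c7 bf]
query mem[0x04]=0x0c, mem[0x07]=0xc7, mem[0x06]=0x98, mem[0x03]=0xd8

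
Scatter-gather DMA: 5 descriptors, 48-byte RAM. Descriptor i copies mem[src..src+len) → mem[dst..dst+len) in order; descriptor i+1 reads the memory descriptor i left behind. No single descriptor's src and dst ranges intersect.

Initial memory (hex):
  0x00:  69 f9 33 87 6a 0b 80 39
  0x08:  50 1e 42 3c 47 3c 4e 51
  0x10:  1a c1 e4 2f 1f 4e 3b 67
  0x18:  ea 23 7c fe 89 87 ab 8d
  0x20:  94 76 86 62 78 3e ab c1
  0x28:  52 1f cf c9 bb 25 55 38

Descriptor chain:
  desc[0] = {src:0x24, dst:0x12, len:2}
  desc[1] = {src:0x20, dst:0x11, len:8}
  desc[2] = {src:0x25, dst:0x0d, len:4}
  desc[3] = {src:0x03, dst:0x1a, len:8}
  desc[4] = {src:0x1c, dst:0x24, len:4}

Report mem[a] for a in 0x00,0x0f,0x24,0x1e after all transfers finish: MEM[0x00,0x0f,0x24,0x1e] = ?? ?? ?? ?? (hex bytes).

  after D0: wrote 2B at 0x12 = 783e
  after D1: wrote 8B at 0x11 = 94768662783eabc1
  after D2: wrote 4B at 0x0d = 3eabc152
  after D3: wrote 8B at 0x1a = 876a0b8039501e42
  after D4: wrote 4B at 0x24 = 0b803950
query mem[0x00]=0x69, mem[0x0f]=0xc1, mem[0x24]=0x0b, mem[0x1e]=0x39

MEM[0x00,0x0f,0x24,0x1e] = 69 c1 0b 39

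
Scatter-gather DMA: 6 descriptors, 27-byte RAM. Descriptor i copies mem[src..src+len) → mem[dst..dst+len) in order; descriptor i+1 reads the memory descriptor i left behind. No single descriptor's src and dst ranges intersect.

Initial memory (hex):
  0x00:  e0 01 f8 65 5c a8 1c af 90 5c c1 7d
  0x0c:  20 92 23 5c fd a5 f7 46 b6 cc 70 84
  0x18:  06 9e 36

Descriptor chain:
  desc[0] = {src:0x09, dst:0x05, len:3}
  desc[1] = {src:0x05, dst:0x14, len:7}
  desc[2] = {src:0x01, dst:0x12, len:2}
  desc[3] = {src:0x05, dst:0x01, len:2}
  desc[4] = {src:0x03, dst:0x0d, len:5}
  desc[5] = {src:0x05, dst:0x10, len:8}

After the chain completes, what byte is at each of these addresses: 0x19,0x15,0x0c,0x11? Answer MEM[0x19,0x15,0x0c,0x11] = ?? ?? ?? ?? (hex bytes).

MEM[0x19,0x15,0x0c,0x11] = c1 c1 20 c1

[0] 0x09->0x05 len=3 : 5c c1 7d
[1] 0x05->0x14 len=7 : 5c c1 7d 90 5c c1 7d
[2] 0x01->0x12 len=2 : 01 f8
[3] 0x05->0x01 len=2 : 5c c1
[4] 0x03->0x0d len=5 : 65 5c 5c c1 7d
[5] 0x05->0x10 len=8 : 5c c1 7d 90 5c c1 7d 20
query mem[0x19]=0xc1, mem[0x15]=0xc1, mem[0x0c]=0x20, mem[0x11]=0xc1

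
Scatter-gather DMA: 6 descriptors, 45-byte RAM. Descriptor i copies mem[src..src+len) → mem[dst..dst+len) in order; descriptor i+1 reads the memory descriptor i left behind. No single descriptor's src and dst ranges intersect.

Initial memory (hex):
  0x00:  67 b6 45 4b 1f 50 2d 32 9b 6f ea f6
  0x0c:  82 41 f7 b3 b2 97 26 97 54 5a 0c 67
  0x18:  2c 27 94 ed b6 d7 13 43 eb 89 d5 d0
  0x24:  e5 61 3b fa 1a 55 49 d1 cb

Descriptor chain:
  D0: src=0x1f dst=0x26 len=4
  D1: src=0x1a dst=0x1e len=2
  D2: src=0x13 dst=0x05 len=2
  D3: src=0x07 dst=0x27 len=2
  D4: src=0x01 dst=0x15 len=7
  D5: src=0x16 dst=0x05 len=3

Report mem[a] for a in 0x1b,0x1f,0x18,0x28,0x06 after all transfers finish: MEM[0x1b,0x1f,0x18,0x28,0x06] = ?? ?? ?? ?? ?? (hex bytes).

MEM[0x1b,0x1f,0x18,0x28,0x06] = 32 ed 1f 9b 4b

D0: mem[0x26..0x29] <- [43 eb 89 d5]
D1: mem[0x1e..0x1f] <- [94 ed]
D2: mem[0x05..0x06] <- [97 54]
D3: mem[0x27..0x28] <- [32 9b]
D4: mem[0x15..0x1b] <- [b6 45 4b 1f 97 54 32]
D5: mem[0x05..0x07] <- [45 4b 1f]
query mem[0x1b]=0x32, mem[0x1f]=0xed, mem[0x18]=0x1f, mem[0x28]=0x9b, mem[0x06]=0x4b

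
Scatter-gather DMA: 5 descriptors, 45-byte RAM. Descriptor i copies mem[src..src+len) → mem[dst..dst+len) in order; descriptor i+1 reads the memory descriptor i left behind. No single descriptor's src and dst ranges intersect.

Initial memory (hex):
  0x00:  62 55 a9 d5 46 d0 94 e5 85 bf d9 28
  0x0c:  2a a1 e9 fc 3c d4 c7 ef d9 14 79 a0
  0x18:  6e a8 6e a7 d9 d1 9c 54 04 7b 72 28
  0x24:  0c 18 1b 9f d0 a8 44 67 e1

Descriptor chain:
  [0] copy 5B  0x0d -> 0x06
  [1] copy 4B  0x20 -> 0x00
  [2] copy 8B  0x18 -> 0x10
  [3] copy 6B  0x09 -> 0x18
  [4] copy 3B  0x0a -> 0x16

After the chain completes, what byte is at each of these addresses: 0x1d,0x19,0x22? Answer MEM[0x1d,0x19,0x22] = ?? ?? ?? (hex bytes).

  after D0: wrote 5B at 0x06 = a1e9fc3cd4
  after D1: wrote 4B at 0x00 = 047b7228
  after D2: wrote 8B at 0x10 = 6ea86ea7d9d19c54
  after D3: wrote 6B at 0x18 = 3cd4282aa1e9
  after D4: wrote 3B at 0x16 = d4282a
query mem[0x1d]=0xe9, mem[0x19]=0xd4, mem[0x22]=0x72

MEM[0x1d,0x19,0x22] = e9 d4 72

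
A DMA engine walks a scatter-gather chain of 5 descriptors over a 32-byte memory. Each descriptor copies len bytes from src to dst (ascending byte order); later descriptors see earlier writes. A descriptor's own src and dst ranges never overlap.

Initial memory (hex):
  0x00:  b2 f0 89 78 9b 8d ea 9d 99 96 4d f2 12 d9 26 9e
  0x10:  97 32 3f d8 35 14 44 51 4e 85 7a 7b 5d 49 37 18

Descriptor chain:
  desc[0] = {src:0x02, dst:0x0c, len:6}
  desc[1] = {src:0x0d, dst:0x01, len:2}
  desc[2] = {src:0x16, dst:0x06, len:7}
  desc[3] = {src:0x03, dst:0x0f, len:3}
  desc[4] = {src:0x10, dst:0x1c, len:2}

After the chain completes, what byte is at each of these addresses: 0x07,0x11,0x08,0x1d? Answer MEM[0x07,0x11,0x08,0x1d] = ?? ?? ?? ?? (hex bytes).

[0] 0x02->0x0c len=6 : 89 78 9b 8d ea 9d
[1] 0x0d->0x01 len=2 : 78 9b
[2] 0x16->0x06 len=7 : 44 51 4e 85 7a 7b 5d
[3] 0x03->0x0f len=3 : 78 9b 8d
[4] 0x10->0x1c len=2 : 9b 8d
query mem[0x07]=0x51, mem[0x11]=0x8d, mem[0x08]=0x4e, mem[0x1d]=0x8d

MEM[0x07,0x11,0x08,0x1d] = 51 8d 4e 8d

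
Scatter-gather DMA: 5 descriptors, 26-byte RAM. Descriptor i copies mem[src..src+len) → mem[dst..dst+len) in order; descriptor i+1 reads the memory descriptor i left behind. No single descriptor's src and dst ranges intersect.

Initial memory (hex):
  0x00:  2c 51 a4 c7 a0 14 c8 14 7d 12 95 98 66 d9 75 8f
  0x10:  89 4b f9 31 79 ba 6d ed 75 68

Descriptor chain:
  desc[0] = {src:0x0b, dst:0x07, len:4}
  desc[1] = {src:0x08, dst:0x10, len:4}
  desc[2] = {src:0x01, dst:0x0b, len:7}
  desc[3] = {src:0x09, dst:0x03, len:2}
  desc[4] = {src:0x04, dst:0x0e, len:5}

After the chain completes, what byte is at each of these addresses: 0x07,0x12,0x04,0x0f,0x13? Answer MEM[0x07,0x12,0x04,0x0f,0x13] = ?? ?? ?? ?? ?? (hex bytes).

MEM[0x07,0x12,0x04,0x0f,0x13] = 98 66 75 14 98

D0: mem[0x07..0x0a] <- [98 66 d9 75]
D1: mem[0x10..0x13] <- [66 d9 75 98]
D2: mem[0x0b..0x11] <- [51 a4 c7 a0 14 c8 98]
D3: mem[0x03..0x04] <- [d9 75]
D4: mem[0x0e..0x12] <- [75 14 c8 98 66]
query mem[0x07]=0x98, mem[0x12]=0x66, mem[0x04]=0x75, mem[0x0f]=0x14, mem[0x13]=0x98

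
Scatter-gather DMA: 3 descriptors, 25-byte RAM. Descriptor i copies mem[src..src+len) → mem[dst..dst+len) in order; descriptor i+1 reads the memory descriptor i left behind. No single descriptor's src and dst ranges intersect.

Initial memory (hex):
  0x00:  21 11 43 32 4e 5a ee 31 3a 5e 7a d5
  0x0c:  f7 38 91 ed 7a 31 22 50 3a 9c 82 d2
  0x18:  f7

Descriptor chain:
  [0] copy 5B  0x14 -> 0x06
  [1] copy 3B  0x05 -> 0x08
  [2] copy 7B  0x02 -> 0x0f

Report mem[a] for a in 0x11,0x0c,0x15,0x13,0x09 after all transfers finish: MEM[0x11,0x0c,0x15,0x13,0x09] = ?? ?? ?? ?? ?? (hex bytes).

[0] 0x14->0x06 len=5 : 3a 9c 82 d2 f7
[1] 0x05->0x08 len=3 : 5a 3a 9c
[2] 0x02->0x0f len=7 : 43 32 4e 5a 3a 9c 5a
query mem[0x11]=0x4e, mem[0x0c]=0xf7, mem[0x15]=0x5a, mem[0x13]=0x3a, mem[0x09]=0x3a

MEM[0x11,0x0c,0x15,0x13,0x09] = 4e f7 5a 3a 3a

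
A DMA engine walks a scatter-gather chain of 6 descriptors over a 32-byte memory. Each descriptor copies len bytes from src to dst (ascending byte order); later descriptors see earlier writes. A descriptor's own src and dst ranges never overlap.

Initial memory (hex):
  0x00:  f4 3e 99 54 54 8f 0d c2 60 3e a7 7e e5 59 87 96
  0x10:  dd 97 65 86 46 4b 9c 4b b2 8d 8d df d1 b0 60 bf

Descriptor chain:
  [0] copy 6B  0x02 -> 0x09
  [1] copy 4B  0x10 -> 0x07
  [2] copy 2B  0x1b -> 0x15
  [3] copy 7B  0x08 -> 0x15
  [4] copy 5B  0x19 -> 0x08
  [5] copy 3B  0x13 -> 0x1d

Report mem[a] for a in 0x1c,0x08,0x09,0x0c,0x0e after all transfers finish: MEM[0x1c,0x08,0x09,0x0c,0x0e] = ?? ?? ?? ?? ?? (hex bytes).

D0: mem[0x09..0x0e] <- [99 54 54 8f 0d c2]
D1: mem[0x07..0x0a] <- [dd 97 65 86]
D2: mem[0x15..0x16] <- [df d1]
D3: mem[0x15..0x1b] <- [97 65 86 54 8f 0d c2]
D4: mem[0x08..0x0c] <- [8f 0d c2 d1 b0]
D5: mem[0x1d..0x1f] <- [86 46 97]
query mem[0x1c]=0xd1, mem[0x08]=0x8f, mem[0x09]=0x0d, mem[0x0c]=0xb0, mem[0x0e]=0xc2

MEM[0x1c,0x08,0x09,0x0c,0x0e] = d1 8f 0d b0 c2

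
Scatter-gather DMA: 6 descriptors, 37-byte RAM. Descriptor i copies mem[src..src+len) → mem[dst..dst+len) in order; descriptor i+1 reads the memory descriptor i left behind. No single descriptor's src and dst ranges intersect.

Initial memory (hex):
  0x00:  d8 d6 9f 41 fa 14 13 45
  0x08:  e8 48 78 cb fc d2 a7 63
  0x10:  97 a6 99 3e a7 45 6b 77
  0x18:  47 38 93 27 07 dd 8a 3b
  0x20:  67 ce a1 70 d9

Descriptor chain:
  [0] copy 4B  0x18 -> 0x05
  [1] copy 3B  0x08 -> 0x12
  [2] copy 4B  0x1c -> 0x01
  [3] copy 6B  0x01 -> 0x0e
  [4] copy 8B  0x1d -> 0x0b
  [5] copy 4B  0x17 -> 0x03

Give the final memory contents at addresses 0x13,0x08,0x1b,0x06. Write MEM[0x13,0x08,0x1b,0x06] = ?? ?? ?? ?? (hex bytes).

[0] 0x18->0x05 len=4 : 47 38 93 27
[1] 0x08->0x12 len=3 : 27 48 78
[2] 0x1c->0x01 len=4 : 07 dd 8a 3b
[3] 0x01->0x0e len=6 : 07 dd 8a 3b 47 38
[4] 0x1d->0x0b len=8 : dd 8a 3b 67 ce a1 70 d9
[5] 0x17->0x03 len=4 : 77 47 38 93
query mem[0x13]=0x38, mem[0x08]=0x27, mem[0x1b]=0x27, mem[0x06]=0x93

MEM[0x13,0x08,0x1b,0x06] = 38 27 27 93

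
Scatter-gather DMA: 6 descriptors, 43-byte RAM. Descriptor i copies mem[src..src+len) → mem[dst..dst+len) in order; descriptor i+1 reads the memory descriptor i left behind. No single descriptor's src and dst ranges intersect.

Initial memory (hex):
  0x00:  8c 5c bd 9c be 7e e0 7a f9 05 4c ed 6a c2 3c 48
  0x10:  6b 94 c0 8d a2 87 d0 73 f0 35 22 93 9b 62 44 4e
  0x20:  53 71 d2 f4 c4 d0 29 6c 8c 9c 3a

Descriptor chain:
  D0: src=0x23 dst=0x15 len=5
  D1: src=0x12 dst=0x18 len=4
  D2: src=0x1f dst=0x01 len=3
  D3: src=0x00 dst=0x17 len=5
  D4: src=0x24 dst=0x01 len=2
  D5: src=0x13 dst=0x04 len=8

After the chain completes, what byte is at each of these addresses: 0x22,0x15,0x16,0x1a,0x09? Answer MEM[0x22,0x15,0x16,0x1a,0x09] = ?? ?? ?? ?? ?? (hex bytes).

  after D0: wrote 5B at 0x15 = f4c4d0296c
  after D1: wrote 4B at 0x18 = c08da2f4
  after D2: wrote 3B at 0x01 = 4e5371
  after D3: wrote 5B at 0x17 = 8c4e5371be
  after D4: wrote 2B at 0x01 = c4d0
  after D5: wrote 8B at 0x04 = 8da2f4c48c4e5371
query mem[0x22]=0xd2, mem[0x15]=0xf4, mem[0x16]=0xc4, mem[0x1a]=0x71, mem[0x09]=0x4e

MEM[0x22,0x15,0x16,0x1a,0x09] = d2 f4 c4 71 4e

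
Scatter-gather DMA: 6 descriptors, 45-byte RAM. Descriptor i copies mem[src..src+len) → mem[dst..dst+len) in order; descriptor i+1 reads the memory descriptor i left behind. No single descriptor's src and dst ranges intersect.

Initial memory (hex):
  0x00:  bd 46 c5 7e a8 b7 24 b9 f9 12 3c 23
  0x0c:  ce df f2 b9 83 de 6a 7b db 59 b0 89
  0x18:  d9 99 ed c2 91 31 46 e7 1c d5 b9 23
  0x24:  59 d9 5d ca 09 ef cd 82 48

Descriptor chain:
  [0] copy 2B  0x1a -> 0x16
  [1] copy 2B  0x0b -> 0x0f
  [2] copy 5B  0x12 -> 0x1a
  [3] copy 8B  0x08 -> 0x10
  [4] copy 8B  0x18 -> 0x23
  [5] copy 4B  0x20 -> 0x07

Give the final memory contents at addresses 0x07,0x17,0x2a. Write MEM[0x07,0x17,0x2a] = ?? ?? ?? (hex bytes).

[0] 0x1a->0x16 len=2 : ed c2
[1] 0x0b->0x0f len=2 : 23 ce
[2] 0x12->0x1a len=5 : 6a 7b db 59 ed
[3] 0x08->0x10 len=8 : f9 12 3c 23 ce df f2 23
[4] 0x18->0x23 len=8 : d9 99 6a 7b db 59 ed e7
[5] 0x20->0x07 len=4 : 1c d5 b9 d9
query mem[0x07]=0x1c, mem[0x17]=0x23, mem[0x2a]=0xe7

MEM[0x07,0x17,0x2a] = 1c 23 e7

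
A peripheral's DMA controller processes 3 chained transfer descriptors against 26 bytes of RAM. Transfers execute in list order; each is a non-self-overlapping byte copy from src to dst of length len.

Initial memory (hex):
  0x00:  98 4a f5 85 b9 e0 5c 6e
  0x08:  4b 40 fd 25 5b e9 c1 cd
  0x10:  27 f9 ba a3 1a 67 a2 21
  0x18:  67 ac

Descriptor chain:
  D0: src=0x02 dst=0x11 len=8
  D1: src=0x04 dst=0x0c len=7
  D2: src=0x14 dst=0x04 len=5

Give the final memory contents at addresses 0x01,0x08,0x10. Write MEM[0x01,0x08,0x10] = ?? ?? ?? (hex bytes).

MEM[0x01,0x08,0x10] = 4a 40 4b

[0] 0x02->0x11 len=8 : f5 85 b9 e0 5c 6e 4b 40
[1] 0x04->0x0c len=7 : b9 e0 5c 6e 4b 40 fd
[2] 0x14->0x04 len=5 : e0 5c 6e 4b 40
query mem[0x01]=0x4a, mem[0x08]=0x40, mem[0x10]=0x4b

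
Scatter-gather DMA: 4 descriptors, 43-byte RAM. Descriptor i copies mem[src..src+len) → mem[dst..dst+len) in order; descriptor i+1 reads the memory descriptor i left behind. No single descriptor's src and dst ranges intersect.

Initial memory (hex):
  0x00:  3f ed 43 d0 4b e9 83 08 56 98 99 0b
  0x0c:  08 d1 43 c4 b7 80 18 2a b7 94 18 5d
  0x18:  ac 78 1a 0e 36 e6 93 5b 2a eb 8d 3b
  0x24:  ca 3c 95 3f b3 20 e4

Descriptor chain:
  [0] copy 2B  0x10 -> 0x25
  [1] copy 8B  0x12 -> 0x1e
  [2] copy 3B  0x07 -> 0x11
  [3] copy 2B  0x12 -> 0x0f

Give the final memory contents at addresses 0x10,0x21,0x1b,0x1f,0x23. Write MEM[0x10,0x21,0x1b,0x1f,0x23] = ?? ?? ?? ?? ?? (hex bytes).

  after D0: wrote 2B at 0x25 = b780
  after D1: wrote 8B at 0x1e = 182ab794185dac78
  after D2: wrote 3B at 0x11 = 085698
  after D3: wrote 2B at 0x0f = 5698
query mem[0x10]=0x98, mem[0x21]=0x94, mem[0x1b]=0x0e, mem[0x1f]=0x2a, mem[0x23]=0x5d

MEM[0x10,0x21,0x1b,0x1f,0x23] = 98 94 0e 2a 5d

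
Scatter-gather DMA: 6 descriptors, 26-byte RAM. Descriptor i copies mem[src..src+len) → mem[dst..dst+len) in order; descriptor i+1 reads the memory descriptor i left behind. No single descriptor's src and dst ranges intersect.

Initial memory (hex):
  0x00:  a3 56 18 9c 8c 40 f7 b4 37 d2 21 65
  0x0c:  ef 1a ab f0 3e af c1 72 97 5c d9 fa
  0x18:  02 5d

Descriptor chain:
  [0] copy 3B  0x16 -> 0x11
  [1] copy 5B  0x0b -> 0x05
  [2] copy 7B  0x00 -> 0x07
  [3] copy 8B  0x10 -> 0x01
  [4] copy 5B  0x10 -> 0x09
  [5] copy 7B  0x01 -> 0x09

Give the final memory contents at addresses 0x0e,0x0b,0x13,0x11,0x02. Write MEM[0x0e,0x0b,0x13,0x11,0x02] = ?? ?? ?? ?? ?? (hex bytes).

#0 dst[0x11+3] := {0xd9,0xfa,0x02}
#1 dst[0x05+5] := {0x65,0xef,0x1a,0xab,0xf0}
#2 dst[0x07+7] := {0xa3,0x56,0x18,0x9c,0x8c,0x65,0xef}
#3 dst[0x01+8] := {0x3e,0xd9,0xfa,0x02,0x97,0x5c,0xd9,0xfa}
#4 dst[0x09+5] := {0x3e,0xd9,0xfa,0x02,0x97}
#5 dst[0x09+7] := {0x3e,0xd9,0xfa,0x02,0x97,0x5c,0xd9}
query mem[0x0e]=0x5c, mem[0x0b]=0xfa, mem[0x13]=0x02, mem[0x11]=0xd9, mem[0x02]=0xd9

MEM[0x0e,0x0b,0x13,0x11,0x02] = 5c fa 02 d9 d9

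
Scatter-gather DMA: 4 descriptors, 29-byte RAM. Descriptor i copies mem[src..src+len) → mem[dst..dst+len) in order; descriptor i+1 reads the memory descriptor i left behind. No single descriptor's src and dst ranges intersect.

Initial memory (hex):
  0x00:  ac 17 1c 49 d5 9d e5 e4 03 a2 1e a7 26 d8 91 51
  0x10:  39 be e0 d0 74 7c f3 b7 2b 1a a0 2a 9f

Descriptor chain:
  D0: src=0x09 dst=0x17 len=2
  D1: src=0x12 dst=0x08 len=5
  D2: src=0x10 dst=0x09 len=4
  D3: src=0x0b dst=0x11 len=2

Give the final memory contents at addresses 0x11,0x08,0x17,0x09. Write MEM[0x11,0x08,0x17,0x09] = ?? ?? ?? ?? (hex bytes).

MEM[0x11,0x08,0x17,0x09] = e0 e0 a2 39

[0] 0x09->0x17 len=2 : a2 1e
[1] 0x12->0x08 len=5 : e0 d0 74 7c f3
[2] 0x10->0x09 len=4 : 39 be e0 d0
[3] 0x0b->0x11 len=2 : e0 d0
query mem[0x11]=0xe0, mem[0x08]=0xe0, mem[0x17]=0xa2, mem[0x09]=0x39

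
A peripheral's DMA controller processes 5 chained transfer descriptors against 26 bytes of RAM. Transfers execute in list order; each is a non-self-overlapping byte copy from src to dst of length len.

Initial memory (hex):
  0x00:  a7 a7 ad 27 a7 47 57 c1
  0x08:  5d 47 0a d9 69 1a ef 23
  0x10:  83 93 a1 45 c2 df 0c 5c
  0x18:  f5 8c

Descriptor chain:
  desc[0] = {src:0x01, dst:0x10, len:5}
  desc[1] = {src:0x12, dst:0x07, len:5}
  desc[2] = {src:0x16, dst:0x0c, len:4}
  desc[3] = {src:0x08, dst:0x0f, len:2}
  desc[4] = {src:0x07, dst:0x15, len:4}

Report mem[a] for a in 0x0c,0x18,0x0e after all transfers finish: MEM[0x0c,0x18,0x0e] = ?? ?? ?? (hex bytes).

#0 dst[0x10+5] := {0xa7,0xad,0x27,0xa7,0x47}
#1 dst[0x07+5] := {0x27,0xa7,0x47,0xdf,0x0c}
#2 dst[0x0c+4] := {0x0c,0x5c,0xf5,0x8c}
#3 dst[0x0f+2] := {0xa7,0x47}
#4 dst[0x15+4] := {0x27,0xa7,0x47,0xdf}
query mem[0x0c]=0x0c, mem[0x18]=0xdf, mem[0x0e]=0xf5

MEM[0x0c,0x18,0x0e] = 0c df f5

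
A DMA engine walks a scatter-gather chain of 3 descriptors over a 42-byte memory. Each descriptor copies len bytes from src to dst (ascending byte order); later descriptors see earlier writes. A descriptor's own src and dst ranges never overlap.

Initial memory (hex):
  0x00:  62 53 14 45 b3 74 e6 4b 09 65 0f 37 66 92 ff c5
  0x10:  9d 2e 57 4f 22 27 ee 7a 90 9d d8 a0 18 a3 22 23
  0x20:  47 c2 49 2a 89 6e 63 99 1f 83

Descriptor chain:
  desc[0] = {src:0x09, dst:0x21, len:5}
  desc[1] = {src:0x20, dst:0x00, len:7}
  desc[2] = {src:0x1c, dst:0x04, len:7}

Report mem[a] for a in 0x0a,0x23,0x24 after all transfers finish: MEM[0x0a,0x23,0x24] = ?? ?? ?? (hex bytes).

#0 dst[0x21+5] := {0x65,0x0f,0x37,0x66,0x92}
#1 dst[0x00+7] := {0x47,0x65,0x0f,0x37,0x66,0x92,0x63}
#2 dst[0x04+7] := {0x18,0xa3,0x22,0x23,0x47,0x65,0x0f}
query mem[0x0a]=0x0f, mem[0x23]=0x37, mem[0x24]=0x66

MEM[0x0a,0x23,0x24] = 0f 37 66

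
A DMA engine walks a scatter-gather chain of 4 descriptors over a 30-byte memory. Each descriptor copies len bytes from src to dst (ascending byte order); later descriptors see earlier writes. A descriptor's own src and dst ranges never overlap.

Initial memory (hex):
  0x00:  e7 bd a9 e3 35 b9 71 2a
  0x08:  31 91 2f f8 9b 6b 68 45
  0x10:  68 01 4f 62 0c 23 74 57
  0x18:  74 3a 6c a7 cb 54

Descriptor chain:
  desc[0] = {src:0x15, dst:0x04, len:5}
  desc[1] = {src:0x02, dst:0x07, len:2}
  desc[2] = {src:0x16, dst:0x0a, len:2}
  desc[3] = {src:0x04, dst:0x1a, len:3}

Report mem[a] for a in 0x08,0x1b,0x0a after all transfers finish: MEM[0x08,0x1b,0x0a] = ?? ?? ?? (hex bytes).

MEM[0x08,0x1b,0x0a] = e3 74 74

#0 dst[0x04+5] := {0x23,0x74,0x57,0x74,0x3a}
#1 dst[0x07+2] := {0xa9,0xe3}
#2 dst[0x0a+2] := {0x74,0x57}
#3 dst[0x1a+3] := {0x23,0x74,0x57}
query mem[0x08]=0xe3, mem[0x1b]=0x74, mem[0x0a]=0x74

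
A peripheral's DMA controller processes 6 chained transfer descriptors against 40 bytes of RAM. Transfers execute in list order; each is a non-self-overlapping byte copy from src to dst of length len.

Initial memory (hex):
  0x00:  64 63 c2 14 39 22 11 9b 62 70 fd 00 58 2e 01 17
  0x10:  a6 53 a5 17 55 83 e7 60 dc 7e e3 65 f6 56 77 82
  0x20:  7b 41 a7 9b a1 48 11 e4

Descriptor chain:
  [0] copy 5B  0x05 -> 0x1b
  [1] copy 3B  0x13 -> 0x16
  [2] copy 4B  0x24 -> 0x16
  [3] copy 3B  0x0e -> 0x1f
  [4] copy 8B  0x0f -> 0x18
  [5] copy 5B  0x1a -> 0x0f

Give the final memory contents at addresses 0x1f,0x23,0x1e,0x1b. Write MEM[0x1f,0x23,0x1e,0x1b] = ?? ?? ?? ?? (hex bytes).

MEM[0x1f,0x23,0x1e,0x1b] = a1 9b 83 a5

D0: mem[0x1b..0x1f] <- [22 11 9b 62 70]
D1: mem[0x16..0x18] <- [17 55 83]
D2: mem[0x16..0x19] <- [a1 48 11 e4]
D3: mem[0x1f..0x21] <- [01 17 a6]
D4: mem[0x18..0x1f] <- [17 a6 53 a5 17 55 83 a1]
D5: mem[0x0f..0x13] <- [53 a5 17 55 83]
query mem[0x1f]=0xa1, mem[0x23]=0x9b, mem[0x1e]=0x83, mem[0x1b]=0xa5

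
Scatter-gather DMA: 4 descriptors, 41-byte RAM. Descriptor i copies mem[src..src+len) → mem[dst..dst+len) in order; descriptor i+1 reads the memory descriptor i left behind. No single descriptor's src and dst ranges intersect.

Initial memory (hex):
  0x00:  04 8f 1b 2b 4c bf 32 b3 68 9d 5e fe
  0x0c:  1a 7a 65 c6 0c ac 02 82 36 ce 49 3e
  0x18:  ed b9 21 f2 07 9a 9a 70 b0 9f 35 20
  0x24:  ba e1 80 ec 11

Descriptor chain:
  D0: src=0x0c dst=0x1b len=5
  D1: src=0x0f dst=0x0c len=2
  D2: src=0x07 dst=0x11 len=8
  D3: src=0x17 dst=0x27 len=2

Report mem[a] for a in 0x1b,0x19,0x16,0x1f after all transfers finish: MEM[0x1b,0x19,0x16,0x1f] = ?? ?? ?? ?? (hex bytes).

MEM[0x1b,0x19,0x16,0x1f] = 1a b9 c6 0c

  after D0: wrote 5B at 0x1b = 1a7a65c60c
  after D1: wrote 2B at 0x0c = c60c
  after D2: wrote 8B at 0x11 = b3689d5efec60c65
  after D3: wrote 2B at 0x27 = 0c65
query mem[0x1b]=0x1a, mem[0x19]=0xb9, mem[0x16]=0xc6, mem[0x1f]=0x0c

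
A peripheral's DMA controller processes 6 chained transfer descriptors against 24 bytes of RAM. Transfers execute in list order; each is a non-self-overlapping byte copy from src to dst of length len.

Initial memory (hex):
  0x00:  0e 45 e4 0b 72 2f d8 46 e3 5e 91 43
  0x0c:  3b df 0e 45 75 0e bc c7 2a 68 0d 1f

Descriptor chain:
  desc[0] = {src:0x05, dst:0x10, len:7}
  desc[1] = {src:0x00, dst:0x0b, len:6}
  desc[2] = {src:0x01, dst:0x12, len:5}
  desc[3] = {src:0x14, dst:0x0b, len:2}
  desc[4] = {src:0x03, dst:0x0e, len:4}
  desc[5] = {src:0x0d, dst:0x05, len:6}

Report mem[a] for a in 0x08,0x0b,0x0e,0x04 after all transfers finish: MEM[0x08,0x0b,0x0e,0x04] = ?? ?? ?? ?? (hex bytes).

D0: mem[0x10..0x16] <- [2f d8 46 e3 5e 91 43]
D1: mem[0x0b..0x10] <- [0e 45 e4 0b 72 2f]
D2: mem[0x12..0x16] <- [45 e4 0b 72 2f]
D3: mem[0x0b..0x0c] <- [0b 72]
D4: mem[0x0e..0x11] <- [0b 72 2f d8]
D5: mem[0x05..0x0a] <- [e4 0b 72 2f d8 45]
query mem[0x08]=0x2f, mem[0x0b]=0x0b, mem[0x0e]=0x0b, mem[0x04]=0x72

MEM[0x08,0x0b,0x0e,0x04] = 2f 0b 0b 72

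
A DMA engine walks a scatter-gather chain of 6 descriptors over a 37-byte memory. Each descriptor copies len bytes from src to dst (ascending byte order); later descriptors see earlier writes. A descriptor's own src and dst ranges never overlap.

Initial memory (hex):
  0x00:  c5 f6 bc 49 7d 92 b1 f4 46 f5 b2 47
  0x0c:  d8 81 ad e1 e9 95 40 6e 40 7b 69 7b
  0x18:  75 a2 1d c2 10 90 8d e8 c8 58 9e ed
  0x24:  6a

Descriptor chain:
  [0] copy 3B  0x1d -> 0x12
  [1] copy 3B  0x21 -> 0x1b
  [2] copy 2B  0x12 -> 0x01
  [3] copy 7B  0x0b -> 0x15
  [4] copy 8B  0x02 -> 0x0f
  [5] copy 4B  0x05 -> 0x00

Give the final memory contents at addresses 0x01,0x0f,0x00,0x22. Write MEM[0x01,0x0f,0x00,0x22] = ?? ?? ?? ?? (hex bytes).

[0] 0x1d->0x12 len=3 : 90 8d e8
[1] 0x21->0x1b len=3 : 58 9e ed
[2] 0x12->0x01 len=2 : 90 8d
[3] 0x0b->0x15 len=7 : 47 d8 81 ad e1 e9 95
[4] 0x02->0x0f len=8 : 8d 49 7d 92 b1 f4 46 f5
[5] 0x05->0x00 len=4 : 92 b1 f4 46
query mem[0x01]=0xb1, mem[0x0f]=0x8d, mem[0x00]=0x92, mem[0x22]=0x9e

MEM[0x01,0x0f,0x00,0x22] = b1 8d 92 9e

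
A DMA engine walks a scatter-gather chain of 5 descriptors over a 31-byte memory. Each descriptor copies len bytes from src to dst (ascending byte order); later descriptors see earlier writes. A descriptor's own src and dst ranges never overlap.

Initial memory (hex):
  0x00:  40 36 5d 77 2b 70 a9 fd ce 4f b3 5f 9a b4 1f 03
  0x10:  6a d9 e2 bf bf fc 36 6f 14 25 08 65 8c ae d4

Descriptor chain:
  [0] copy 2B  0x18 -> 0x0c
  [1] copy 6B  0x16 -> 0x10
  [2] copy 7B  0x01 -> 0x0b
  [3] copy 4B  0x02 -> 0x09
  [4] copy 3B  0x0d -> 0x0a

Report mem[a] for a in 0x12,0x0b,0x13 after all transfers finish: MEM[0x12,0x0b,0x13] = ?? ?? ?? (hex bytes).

D0: mem[0x0c..0x0d] <- [14 25]
D1: mem[0x10..0x15] <- [36 6f 14 25 08 65]
D2: mem[0x0b..0x11] <- [36 5d 77 2b 70 a9 fd]
D3: mem[0x09..0x0c] <- [5d 77 2b 70]
D4: mem[0x0a..0x0c] <- [77 2b 70]
query mem[0x12]=0x14, mem[0x0b]=0x2b, mem[0x13]=0x25

MEM[0x12,0x0b,0x13] = 14 2b 25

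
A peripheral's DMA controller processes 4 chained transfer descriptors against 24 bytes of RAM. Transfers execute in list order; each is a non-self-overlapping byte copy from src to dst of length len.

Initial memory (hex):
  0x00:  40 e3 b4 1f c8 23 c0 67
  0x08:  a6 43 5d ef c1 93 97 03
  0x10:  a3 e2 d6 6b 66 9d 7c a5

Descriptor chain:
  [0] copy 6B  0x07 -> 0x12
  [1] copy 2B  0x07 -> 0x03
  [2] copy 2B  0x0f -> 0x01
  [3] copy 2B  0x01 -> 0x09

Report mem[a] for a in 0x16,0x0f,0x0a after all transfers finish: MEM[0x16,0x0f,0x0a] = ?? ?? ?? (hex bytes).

  after D0: wrote 6B at 0x12 = 67a6435defc1
  after D1: wrote 2B at 0x03 = 67a6
  after D2: wrote 2B at 0x01 = 03a3
  after D3: wrote 2B at 0x09 = 03a3
query mem[0x16]=0xef, mem[0x0f]=0x03, mem[0x0a]=0xa3

MEM[0x16,0x0f,0x0a] = ef 03 a3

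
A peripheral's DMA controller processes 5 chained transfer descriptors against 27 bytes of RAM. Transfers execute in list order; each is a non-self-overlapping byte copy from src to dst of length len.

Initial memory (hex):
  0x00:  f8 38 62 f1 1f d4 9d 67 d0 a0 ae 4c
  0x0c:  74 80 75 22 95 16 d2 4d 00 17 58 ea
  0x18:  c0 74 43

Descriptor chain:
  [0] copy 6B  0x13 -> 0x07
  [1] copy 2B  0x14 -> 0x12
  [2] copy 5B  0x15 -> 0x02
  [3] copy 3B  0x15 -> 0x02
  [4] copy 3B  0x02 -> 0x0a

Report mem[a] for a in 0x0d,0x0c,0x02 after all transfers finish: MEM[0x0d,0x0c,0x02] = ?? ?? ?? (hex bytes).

MEM[0x0d,0x0c,0x02] = 80 ea 17

D0: mem[0x07..0x0c] <- [4d 00 17 58 ea c0]
D1: mem[0x12..0x13] <- [00 17]
D2: mem[0x02..0x06] <- [17 58 ea c0 74]
D3: mem[0x02..0x04] <- [17 58 ea]
D4: mem[0x0a..0x0c] <- [17 58 ea]
query mem[0x0d]=0x80, mem[0x0c]=0xea, mem[0x02]=0x17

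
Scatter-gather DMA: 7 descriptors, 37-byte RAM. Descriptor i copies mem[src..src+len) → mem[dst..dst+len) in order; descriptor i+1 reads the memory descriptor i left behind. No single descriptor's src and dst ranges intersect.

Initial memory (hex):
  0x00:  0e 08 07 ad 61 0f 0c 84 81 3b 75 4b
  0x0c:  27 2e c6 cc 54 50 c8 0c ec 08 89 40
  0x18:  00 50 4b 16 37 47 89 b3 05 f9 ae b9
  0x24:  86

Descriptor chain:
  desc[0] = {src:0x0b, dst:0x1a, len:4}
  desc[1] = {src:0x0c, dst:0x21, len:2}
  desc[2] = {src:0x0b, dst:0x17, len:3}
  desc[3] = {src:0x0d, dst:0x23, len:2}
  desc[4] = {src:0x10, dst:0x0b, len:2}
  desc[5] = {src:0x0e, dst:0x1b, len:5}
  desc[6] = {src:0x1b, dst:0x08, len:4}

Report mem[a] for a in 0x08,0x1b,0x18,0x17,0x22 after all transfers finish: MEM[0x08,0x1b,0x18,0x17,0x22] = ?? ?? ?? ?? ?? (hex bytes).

  after D0: wrote 4B at 0x1a = 4b272ec6
  after D1: wrote 2B at 0x21 = 272e
  after D2: wrote 3B at 0x17 = 4b272e
  after D3: wrote 2B at 0x23 = 2ec6
  after D4: wrote 2B at 0x0b = 5450
  after D5: wrote 5B at 0x1b = c6cc5450c8
  after D6: wrote 4B at 0x08 = c6cc5450
query mem[0x08]=0xc6, mem[0x1b]=0xc6, mem[0x18]=0x27, mem[0x17]=0x4b, mem[0x22]=0x2e

MEM[0x08,0x1b,0x18,0x17,0x22] = c6 c6 27 4b 2e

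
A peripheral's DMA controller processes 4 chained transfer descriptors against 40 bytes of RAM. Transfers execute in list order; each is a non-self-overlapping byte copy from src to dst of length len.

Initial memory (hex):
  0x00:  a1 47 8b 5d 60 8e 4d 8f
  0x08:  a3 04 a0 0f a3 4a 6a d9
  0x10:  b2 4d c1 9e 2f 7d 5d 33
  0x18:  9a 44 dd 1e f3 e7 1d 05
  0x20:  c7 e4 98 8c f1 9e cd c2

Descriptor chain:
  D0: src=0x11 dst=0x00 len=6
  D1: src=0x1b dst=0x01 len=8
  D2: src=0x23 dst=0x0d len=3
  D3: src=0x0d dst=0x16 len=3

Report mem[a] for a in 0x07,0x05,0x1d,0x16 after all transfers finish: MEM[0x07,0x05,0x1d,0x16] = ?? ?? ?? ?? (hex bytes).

D0: mem[0x00..0x05] <- [4d c1 9e 2f 7d 5d]
D1: mem[0x01..0x08] <- [1e f3 e7 1d 05 c7 e4 98]
D2: mem[0x0d..0x0f] <- [8c f1 9e]
D3: mem[0x16..0x18] <- [8c f1 9e]
query mem[0x07]=0xe4, mem[0x05]=0x05, mem[0x1d]=0xe7, mem[0x16]=0x8c

MEM[0x07,0x05,0x1d,0x16] = e4 05 e7 8c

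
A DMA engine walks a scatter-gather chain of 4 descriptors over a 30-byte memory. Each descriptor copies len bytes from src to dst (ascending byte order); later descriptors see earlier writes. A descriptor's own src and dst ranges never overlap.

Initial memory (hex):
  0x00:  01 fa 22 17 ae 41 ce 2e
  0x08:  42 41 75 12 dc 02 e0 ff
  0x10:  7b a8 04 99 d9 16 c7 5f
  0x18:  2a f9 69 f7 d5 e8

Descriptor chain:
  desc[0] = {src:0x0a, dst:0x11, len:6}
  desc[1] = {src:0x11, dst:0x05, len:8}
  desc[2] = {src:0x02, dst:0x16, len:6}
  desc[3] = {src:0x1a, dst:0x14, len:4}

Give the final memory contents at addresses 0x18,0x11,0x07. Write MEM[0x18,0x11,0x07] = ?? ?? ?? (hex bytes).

MEM[0x18,0x11,0x07] = ae 75 dc

  after D0: wrote 6B at 0x11 = 7512dc02e0ff
  after D1: wrote 8B at 0x05 = 7512dc02e0ff5f2a
  after D2: wrote 6B at 0x16 = 2217ae7512dc
  after D3: wrote 4B at 0x14 = 12dcd5e8
query mem[0x18]=0xae, mem[0x11]=0x75, mem[0x07]=0xdc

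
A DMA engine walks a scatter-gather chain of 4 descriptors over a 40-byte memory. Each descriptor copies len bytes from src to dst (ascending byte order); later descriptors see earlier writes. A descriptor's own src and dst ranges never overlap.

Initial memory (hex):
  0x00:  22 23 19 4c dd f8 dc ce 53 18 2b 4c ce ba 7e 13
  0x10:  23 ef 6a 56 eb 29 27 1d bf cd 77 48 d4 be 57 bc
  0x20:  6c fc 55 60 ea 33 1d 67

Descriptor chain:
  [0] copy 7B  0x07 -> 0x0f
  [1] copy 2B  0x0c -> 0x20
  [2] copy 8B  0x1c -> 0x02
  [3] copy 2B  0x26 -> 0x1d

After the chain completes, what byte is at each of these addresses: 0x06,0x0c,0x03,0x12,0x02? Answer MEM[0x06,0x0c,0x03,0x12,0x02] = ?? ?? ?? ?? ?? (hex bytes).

  after D0: wrote 7B at 0x0f = ce53182b4cceba
  after D1: wrote 2B at 0x20 = ceba
  after D2: wrote 8B at 0x02 = d4be57bcceba5560
  after D3: wrote 2B at 0x1d = 1d67
query mem[0x06]=0xce, mem[0x0c]=0xce, mem[0x03]=0xbe, mem[0x12]=0x2b, mem[0x02]=0xd4

MEM[0x06,0x0c,0x03,0x12,0x02] = ce ce be 2b d4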